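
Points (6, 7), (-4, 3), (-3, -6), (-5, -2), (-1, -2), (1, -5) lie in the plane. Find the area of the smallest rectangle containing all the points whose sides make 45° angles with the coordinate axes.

In coordinates u = x + y, v = x − y the rectangle is axis-aligned; the map (x,y)→(u,v) scales areas by 2.
u-values: 13, -1, -9, -7, -3, -4; range = 13 − (-9) = 22.
v-values: -1, -7, 3, -3, 1, 6; range = 6 − (-7) = 13.
Area = (22 × 13) / 2 = 143.

143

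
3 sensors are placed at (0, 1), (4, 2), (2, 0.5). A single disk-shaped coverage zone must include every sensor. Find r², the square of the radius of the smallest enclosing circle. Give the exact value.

4.25

Call the three points A, B, C in the order given.
Side lengths²: AB² = 17, AC² = 4.25, BC² = 6.25.
Since AB² = 17 ≥ 6.25 + 4.25 = 10.5, the angle opposite AB is not acute, so the smallest enclosing circle has AB as diameter.
Centre = midpoint of AB = (2, 1.5), r² = 17/4 = 4.25.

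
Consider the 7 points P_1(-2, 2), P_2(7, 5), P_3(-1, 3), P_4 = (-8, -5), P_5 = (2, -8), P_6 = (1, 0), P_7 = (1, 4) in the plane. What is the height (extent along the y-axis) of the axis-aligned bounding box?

max y = 5, min y = -8, so height = 13.

13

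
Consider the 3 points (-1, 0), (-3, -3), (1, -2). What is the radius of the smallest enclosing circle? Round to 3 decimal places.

Call the three points A, B, C in the order given.
Side lengths²: AB² = 13, AC² = 8, BC² = 17.
Since BC² = 17 < 13 + 8 = 21, the triangle is acute, so the smallest enclosing circle is the circumcircle.
Circumcentre = (-1.1, -2.1), r² = 4.42.
r = √(4.42) ≈ 2.102.

2.102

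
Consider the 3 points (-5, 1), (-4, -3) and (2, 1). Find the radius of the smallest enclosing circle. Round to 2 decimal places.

3.72

Call the three points A, B, C in the order given.
Side lengths²: AB² = 17, AC² = 49, BC² = 52.
Since BC² = 52 < 49 + 17 = 66, the triangle is acute, so the smallest enclosing circle is the circumcircle.
Circumcentre = (-1.5, -0.25), r² = 13.8125.
r = √(13.8125) ≈ 3.72.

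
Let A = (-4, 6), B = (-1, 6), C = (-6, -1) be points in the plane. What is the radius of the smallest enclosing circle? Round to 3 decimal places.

Side lengths²: AB² = 9, AC² = 53, BC² = 74.
Since BC² = 74 ≥ 53 + 9 = 62, the angle opposite BC is not acute, so the smallest enclosing circle has BC as diameter.
Centre = midpoint of BC = (-3.5, 2.5), r² = 74/4 = 18.5.
r = √(18.5) ≈ 4.301.

4.301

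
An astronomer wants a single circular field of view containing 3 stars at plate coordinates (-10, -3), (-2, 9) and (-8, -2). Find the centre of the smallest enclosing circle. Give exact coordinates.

(-6, 3)

Call the three points A, B, C in the order given.
Side lengths²: AB² = 208, AC² = 5, BC² = 157.
Since AB² = 208 ≥ 157 + 5 = 162, the angle opposite AB is not acute, so the smallest enclosing circle has AB as diameter.
Centre = midpoint of AB = (-6, 3), r² = 208/4 = 52.
Centre = (-6, 3).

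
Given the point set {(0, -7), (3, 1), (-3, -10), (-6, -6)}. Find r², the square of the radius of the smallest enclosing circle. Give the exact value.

By Welzl's lemma the MEC is supported by two points (diametrically opposite) or three points (on a circumcircle).
The farthest pair is (3, 1)–(-3, -10) with squared distance 157. The circle on this segment as diameter has centre (0, -4.5) and r² = 157/4 = 39.25.
Check (0, -7): distance² to centre = 6.25 ≤ 39.25, so it lies inside.
All remaining points lie in this disk, and no smaller disk contains both endpoints, so this is the minimum enclosing circle.

39.25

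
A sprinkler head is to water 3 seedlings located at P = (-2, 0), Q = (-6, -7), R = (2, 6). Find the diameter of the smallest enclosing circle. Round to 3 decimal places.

15.264

Side lengths²: PQ² = 65, PR² = 52, QR² = 233.
Since QR² = 233 ≥ 65 + 52 = 117, the angle opposite QR is not acute, so the smallest enclosing circle has QR as diameter.
Centre = midpoint of QR = (-2, -0.5), r² = 233/4 = 58.25.
Diameter = 2r = 2√(58.25) ≈ 15.264.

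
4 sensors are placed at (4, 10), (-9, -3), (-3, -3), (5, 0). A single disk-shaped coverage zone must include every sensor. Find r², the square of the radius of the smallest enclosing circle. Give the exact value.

By Welzl's lemma the MEC is supported by two points (diametrically opposite) or three points (on a circumcircle).
The farthest pair is (4, 10)–(-9, -3) with squared distance 338. The circle on this segment as diameter has centre (-2.5, 3.5) and r² = 338/4 = 84.5.
Check (-3, -3): distance² to centre = 42.5 ≤ 84.5, so it lies inside.
All remaining points lie in this disk, and no smaller disk contains both endpoints, so this is the minimum enclosing circle.

84.5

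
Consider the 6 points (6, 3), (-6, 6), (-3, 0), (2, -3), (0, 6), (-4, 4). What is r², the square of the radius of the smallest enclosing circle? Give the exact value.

32045/784

The minimum enclosing circle of a finite set is fixed by two of the points (as a diameter) or three (as a circumcircle).
The minimum enclosing circle is determined by three boundary points: (6, 3), (-6, 6), (2, -3).
Their circumcentre is (-11/28, 41/14) with r² = 32045/784.
The farthest remaining point (-3, 0) is at distance² 12053/784 ≤ 32045/784.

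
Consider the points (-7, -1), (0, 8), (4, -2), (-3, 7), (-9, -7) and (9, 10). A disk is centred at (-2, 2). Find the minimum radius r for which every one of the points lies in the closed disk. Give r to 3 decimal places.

13.601

The required radius is the distance from (-2, 2) to the farthest point.
Squared distances: 34, 40, 52, 26, 130, 185.
Maximum is 185, attained at (9, 10).
r = √185 ≈ 13.601.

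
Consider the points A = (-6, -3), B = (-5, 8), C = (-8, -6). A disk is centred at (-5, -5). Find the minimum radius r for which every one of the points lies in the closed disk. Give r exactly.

13

The required radius is the distance from (-5, -5) to the farthest point.
Squared distances: 5, 169, 10.
Maximum is 169, attained at B.
r = √169 = 13.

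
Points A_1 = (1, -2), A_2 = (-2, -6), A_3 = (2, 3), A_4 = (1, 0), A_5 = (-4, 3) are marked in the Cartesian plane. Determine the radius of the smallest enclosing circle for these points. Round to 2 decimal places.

5.04

The minimum enclosing circle is determined by three boundary points: A_2, A_3, A_5.
Their circumcentre is (-1, -19/18) with r² = 8245/324.
The farthest remaining point A_4 is at distance² 1657/324 ≤ 8245/324.
r = √(8245/324) ≈ 5.04.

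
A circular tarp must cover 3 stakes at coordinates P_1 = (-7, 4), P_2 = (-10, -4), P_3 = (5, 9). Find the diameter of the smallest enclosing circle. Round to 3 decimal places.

Side lengths²: P_1P_2² = 73, P_1P_3² = 169, P_2P_3² = 394.
Since P_2P_3² = 394 ≥ 169 + 73 = 242, the angle opposite P_2P_3 is not acute, so the smallest enclosing circle has P_2P_3 as diameter.
Centre = midpoint of P_2P_3 = (-2.5, 2.5), r² = 394/4 = 98.5.
Diameter = 2r = 2√(98.5) ≈ 19.849.

19.849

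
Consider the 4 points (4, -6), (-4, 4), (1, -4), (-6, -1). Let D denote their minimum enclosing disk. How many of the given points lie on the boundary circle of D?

2

The farthest pair is (4, -6)–(-4, 4) with squared distance 164. The circle on this segment as diameter has centre (0, -1) and r² = 164/4 = 41.
Check (1, -4): distance² to centre = 10 ≤ 41, so it lies inside.
All remaining points lie in this disk, and no smaller disk contains both endpoints, so this is the minimum enclosing circle.
The points at distance exactly r from the centre are (4, -6), (-4, 4) — 2 points.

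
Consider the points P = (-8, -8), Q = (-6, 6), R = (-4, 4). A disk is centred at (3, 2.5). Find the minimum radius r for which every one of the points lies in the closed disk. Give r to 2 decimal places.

The required radius is the distance from (3, 2.5) to the farthest point.
Squared distances: 231.25, 93.25, 51.25.
Maximum is 231.25, attained at P.
r = √(231.25) ≈ 15.21.

15.21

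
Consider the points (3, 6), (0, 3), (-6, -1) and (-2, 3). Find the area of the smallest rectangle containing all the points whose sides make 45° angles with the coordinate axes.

In coordinates u = x + y, v = x − y the rectangle is axis-aligned; the map (x,y)→(u,v) scales areas by 2.
u-values: 9, 3, -7, 1; range = 9 − (-7) = 16.
v-values: -3, -3, -5, -5; range = -3 − (-5) = 2.
Area = (16 × 2) / 2 = 16.

16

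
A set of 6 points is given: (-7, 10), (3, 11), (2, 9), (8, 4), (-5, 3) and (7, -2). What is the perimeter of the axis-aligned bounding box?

Width = max x − min x = 8 − (-7) = 15.
Height = max y − min y = 11 − (-2) = 13.
Perimeter = 2(15 + 13) = 56.

56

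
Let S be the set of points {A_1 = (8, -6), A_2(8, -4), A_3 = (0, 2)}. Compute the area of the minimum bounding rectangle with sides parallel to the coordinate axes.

64

x ranges over [0, 8], width 8.
y ranges over [-6, 2], height 8.
Area = 8 × 8 = 64.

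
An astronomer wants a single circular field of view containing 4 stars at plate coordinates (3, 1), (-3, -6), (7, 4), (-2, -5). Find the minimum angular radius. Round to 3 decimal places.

7.071

The farthest pair is (-3, -6)–(7, 4) with squared distance 200. The circle on this segment as diameter has centre (2, -1) and r² = 200/4 = 50.
Check (3, 1): distance² to centre = 5 ≤ 50, so it lies inside.
All remaining points lie in this disk, and no smaller disk contains both endpoints, so this is the minimum enclosing circle.
r = √50 ≈ 7.071.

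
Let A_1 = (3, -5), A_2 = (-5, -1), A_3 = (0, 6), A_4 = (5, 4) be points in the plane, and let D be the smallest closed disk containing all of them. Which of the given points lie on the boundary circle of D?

A_1, A_2, A_3

The minimum enclosing circle of a finite set is fixed by two of the points (as a diameter) or three (as a circumcircle).
The minimum enclosing circle is determined by three boundary points: A_1, A_2, A_3.
Their circumcentre is (12/19, 5/19) with r² = 12025/361.
The farthest remaining point A_4 is at distance² 11930/361 ≤ 12025/361.
The points at distance exactly r from the centre are A_1, A_2, A_3 — 3 points.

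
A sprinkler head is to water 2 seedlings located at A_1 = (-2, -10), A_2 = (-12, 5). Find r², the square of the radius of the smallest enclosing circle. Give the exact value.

81.25

The smallest circle enclosing two points has them as diameter endpoints.
Centre = midpoint = (-7, -2.5); r² = |A_1A_2|²/4 = 325/4 = 81.25.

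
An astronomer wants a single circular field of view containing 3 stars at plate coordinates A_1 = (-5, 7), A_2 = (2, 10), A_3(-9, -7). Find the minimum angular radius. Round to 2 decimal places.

Side lengths²: A_1A_2² = 58, A_1A_3² = 212, A_2A_3² = 410.
Since A_2A_3² = 410 ≥ 212 + 58 = 270, the angle opposite A_2A_3 is not acute, so the smallest enclosing circle has A_2A_3 as diameter.
Centre = midpoint of A_2A_3 = (-3.5, 1.5), r² = 410/4 = 102.5.
r = √(102.5) ≈ 10.12.

10.12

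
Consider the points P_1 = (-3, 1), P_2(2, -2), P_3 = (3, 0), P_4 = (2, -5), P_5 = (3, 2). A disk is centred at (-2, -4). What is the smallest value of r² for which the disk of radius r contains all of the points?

The required radius is the distance from (-2, -4) to the farthest point.
Squared distances: 26, 20, 41, 17, 61.
Maximum is 61, attained at P_5.

61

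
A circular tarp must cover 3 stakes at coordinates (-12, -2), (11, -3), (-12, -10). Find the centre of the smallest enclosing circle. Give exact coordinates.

Call the three points A, B, C in the order given.
Side lengths²: AB² = 530, AC² = 64, BC² = 578.
Since BC² = 578 < 530 + 64 = 594, the triangle is acute, so the smallest enclosing circle is the circumcircle.
Circumcentre = (-15/23, -6), r² = 76585/529.
Centre = (-15/23, -6).

(-15/23, -6)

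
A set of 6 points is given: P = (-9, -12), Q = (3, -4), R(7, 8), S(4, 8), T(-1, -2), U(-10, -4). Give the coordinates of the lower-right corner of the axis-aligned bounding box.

(7, -12)

x-range [-10, 7], y-range [-12, 8].
The lower-right corner is (7, -12).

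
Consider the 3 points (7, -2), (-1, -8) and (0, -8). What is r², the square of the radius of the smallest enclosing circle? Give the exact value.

Call the three points A, B, C in the order given.
Side lengths²: AB² = 100, AC² = 85, BC² = 1.
Since AB² = 100 ≥ 85 + 1 = 86, the angle opposite AB is not acute, so the smallest enclosing circle has AB as diameter.
Centre = midpoint of AB = (3, -5), r² = 100/4 = 25.

25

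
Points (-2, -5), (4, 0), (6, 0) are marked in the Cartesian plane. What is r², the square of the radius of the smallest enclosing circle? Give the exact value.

22.25

Call the three points A, B, C in the order given.
Side lengths²: AB² = 61, AC² = 89, BC² = 4.
Since AC² = 89 ≥ 61 + 4 = 65, the angle opposite AC is not acute, so the smallest enclosing circle has AC as diameter.
Centre = midpoint of AC = (2, -2.5), r² = 89/4 = 22.25.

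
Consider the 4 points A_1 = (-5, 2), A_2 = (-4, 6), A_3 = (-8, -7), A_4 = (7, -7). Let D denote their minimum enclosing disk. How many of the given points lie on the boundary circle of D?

The minimum enclosing circle of a finite set is fixed by two of the points (as a diameter) or three (as a circumcircle).
The minimum enclosing circle is determined by three boundary points: A_2, A_3, A_4.
Their circumcentre is (-0.5, -57/26) with r² = 26825/338.
The farthest remaining point A_1 is at distance² 12785/338 ≤ 26825/338.
The points at distance exactly r from the centre are A_2, A_3, A_4 — 3 points.

3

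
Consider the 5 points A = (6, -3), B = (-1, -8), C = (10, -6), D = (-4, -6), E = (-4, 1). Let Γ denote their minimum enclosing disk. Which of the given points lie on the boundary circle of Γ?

C, D, E

A smallest enclosing disk is always determined by at most three of the input points on its boundary.
The farthest pair is C–E with squared distance 245. The circle on this segment as diameter has centre (3, -2.5) and r² = 245/4 = 61.25.
Check A: distance² to centre = 9.25 ≤ 61.25, so it lies inside.
All remaining points lie in this disk, and no smaller disk contains both endpoints, so this is the minimum enclosing circle.
The points at distance exactly r from the centre are C, D, E — 3 points.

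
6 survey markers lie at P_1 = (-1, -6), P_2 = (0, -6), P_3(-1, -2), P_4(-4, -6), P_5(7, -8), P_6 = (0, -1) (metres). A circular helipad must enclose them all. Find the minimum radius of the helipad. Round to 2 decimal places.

5.62

The minimum enclosing circle of a finite set is fixed by two of the points (as a diameter) or three (as a circumcircle).
The minimum enclosing circle is determined by three boundary points: P_4, P_5, P_6.
Their circumcentre is (29/18, -115/18) with r² = 5125/162.
The farthest remaining point P_3 is at distance² 4225/162 ≤ 5125/162.
r = √(5125/162) ≈ 5.62.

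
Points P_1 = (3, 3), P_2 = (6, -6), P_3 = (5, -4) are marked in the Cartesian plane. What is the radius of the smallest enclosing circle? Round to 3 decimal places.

4.743

Side lengths²: P_1P_2² = 90, P_1P_3² = 53, P_2P_3² = 5.
Since P_1P_2² = 90 ≥ 53 + 5 = 58, the angle opposite P_1P_2 is not acute, so the smallest enclosing circle has P_1P_2 as diameter.
Centre = midpoint of P_1P_2 = (4.5, -1.5), r² = 90/4 = 22.5.
r = √(22.5) ≈ 4.743.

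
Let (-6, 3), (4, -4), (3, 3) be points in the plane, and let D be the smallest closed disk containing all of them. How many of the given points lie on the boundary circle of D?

2

Call the three points A, B, C in the order given.
Side lengths²: AB² = 149, AC² = 81, BC² = 50.
Since AB² = 149 ≥ 81 + 50 = 131, the angle opposite AB is not acute, so the smallest enclosing circle has AB as diameter.
Centre = midpoint of AB = (-1, -0.5), r² = 149/4 = 37.25.
The points at distance exactly r from the centre are (-6, 3), (4, -4) — 2 points.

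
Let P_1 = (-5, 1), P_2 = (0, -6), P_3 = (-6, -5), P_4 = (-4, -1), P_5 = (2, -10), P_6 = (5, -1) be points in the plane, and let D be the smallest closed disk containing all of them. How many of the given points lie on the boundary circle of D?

The minimum enclosing circle of a finite set is fixed by two of the points (as a diameter) or three (as a circumcircle).
The minimum enclosing circle is determined by three boundary points: P_1, P_5, P_6.
Their circumcentre is (-0.8125, -4.0625) with r² = 43.1640625.
The farthest remaining point P_3 is at distance² 27.7890625 ≤ 43.1640625.
The points at distance exactly r from the centre are P_1, P_5, P_6 — 3 points.

3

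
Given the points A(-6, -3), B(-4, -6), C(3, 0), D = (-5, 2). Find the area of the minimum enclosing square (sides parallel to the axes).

The bounding box has width 9 and height 8.
An axis-aligned square enclosing the set must have side ≥ max(width, height).
So the minimum side is max(9, 8) = 9.
Area = 9² = 81.

81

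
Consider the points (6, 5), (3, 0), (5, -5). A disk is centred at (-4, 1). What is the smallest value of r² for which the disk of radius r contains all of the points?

117

The required radius is the distance from (-4, 1) to the farthest point.
Squared distances: 116, 50, 117.
Maximum is 117, attained at (5, -5).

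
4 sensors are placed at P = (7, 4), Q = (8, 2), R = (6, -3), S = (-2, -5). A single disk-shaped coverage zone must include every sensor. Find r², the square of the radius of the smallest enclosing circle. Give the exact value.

40.5

The farthest pair is P–S with squared distance 162. The circle on this segment as diameter has centre (2.5, -0.5) and r² = 162/4 = 40.5.
Check Q: distance² to centre = 36.5 ≤ 40.5, so it lies inside.
All remaining points lie in this disk, and no smaller disk contains both endpoints, so this is the minimum enclosing circle.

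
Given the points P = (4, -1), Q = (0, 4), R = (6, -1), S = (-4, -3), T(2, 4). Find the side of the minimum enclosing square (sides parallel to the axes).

10

The bounding box has width 10 and height 7.
An axis-aligned square enclosing the set must have side ≥ max(width, height).
So the minimum side is max(10, 7) = 10.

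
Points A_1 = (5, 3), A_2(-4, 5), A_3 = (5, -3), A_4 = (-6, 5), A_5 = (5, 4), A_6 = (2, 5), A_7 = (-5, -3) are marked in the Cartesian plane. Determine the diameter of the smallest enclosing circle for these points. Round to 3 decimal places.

The farthest pair is A_3–A_4 with squared distance 185. The circle on this segment as diameter has centre (-0.5, 1) and r² = 185/4 = 46.25.
Check A_1: distance² to centre = 34.25 ≤ 46.25, so it lies inside.
All remaining points lie in this disk, and no smaller disk contains both endpoints, so this is the minimum enclosing circle.
Diameter = 2r = 2√(46.25) ≈ 13.601.

13.601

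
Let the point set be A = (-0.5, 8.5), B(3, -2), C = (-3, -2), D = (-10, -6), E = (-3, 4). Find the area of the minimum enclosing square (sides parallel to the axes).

The bounding box has width 13 and height 14.5.
An axis-aligned square enclosing the set must have side ≥ max(width, height).
So the minimum side is max(13, 14.5) = 14.5.
Area = 14.5² = 210.25.

210.25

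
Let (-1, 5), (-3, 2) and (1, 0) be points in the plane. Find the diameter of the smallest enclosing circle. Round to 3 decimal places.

Call the three points A, B, C in the order given.
Side lengths²: AB² = 13, AC² = 29, BC² = 20.
Since AC² = 29 < 20 + 13 = 33, the triangle is acute, so the smallest enclosing circle is the circumcircle.
Circumcentre = (-0.3125, 2.375), r² = 7.36328125.
Diameter = 2r = 2√(7.36328125) ≈ 5.427.

5.427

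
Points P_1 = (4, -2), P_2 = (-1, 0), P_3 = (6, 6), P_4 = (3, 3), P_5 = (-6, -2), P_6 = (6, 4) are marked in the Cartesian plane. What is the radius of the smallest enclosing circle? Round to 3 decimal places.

The minimum enclosing circle of a finite set is fixed by two of the points (as a diameter) or three (as a circumcircle).
The farthest pair is P_3–P_5 with squared distance 208. The circle on this segment as diameter has centre (0, 2) and r² = 208/4 = 52.
Check P_1: distance² to centre = 32 ≤ 52, so it lies inside.
All remaining points lie in this disk, and no smaller disk contains both endpoints, so this is the minimum enclosing circle.
r = √52 ≈ 7.211.

7.211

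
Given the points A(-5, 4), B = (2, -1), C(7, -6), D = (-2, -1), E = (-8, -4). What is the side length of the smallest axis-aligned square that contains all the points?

The bounding box has width 15 and height 10.
An axis-aligned square enclosing the set must have side ≥ max(width, height).
So the minimum side is max(15, 10) = 15.

15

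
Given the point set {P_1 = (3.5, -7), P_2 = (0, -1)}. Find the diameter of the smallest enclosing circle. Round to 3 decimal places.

6.946

The smallest circle enclosing two points has them as diameter endpoints.
Centre = midpoint = (1.75, -4); r² = |P_1P_2|²/4 = 48.25/4 = 12.0625.
Diameter = 2r = 2√(12.0625) ≈ 6.946.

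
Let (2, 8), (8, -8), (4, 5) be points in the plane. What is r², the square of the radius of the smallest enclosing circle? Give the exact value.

73

Call the three points A, B, C in the order given.
Side lengths²: AB² = 292, AC² = 13, BC² = 185.
Since AB² = 292 ≥ 185 + 13 = 198, the angle opposite AB is not acute, so the smallest enclosing circle has AB as diameter.
Centre = midpoint of AB = (5, 0), r² = 292/4 = 73.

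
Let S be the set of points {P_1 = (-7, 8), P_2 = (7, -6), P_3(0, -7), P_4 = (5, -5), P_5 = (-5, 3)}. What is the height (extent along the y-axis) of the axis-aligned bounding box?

15

max y = 8, min y = -7, so height = 15.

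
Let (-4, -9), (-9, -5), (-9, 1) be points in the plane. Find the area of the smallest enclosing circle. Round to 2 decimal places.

98.17

Call the three points A, B, C in the order given.
Side lengths²: AB² = 41, AC² = 125, BC² = 36.
Since AC² = 125 ≥ 41 + 36 = 77, the angle opposite AC is not acute, so the smallest enclosing circle has AC as diameter.
Centre = midpoint of AC = (-6.5, -4), r² = 125/4 = 31.25.
Area = π·r² = π·31.25 ≈ 98.17.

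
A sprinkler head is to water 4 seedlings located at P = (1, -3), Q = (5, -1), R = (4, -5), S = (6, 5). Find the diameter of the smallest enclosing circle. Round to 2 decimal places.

10.20

By Welzl's lemma the MEC is supported by two points (diametrically opposite) or three points (on a circumcircle).
The farthest pair is R–S with squared distance 104. The circle on this segment as diameter has centre (5, 0) and r² = 104/4 = 26.
Check P: distance² to centre = 25 ≤ 26, so it lies inside.
All remaining points lie in this disk, and no smaller disk contains both endpoints, so this is the minimum enclosing circle.
Diameter = 2r = 2√26 ≈ 10.20.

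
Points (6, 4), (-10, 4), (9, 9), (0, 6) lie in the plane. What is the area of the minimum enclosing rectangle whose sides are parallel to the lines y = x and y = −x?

In coordinates u = x + y, v = x − y the rectangle is axis-aligned; the map (x,y)→(u,v) scales areas by 2.
u-values: 10, -6, 18, 6; range = 18 − (-6) = 24.
v-values: 2, -14, 0, -6; range = 2 − (-14) = 16.
Area = (24 × 16) / 2 = 192.

192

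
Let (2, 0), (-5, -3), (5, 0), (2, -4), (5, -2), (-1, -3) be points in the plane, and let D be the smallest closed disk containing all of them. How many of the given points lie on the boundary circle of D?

2

A smallest enclosing disk is always determined by at most three of the input points on its boundary.
The farthest pair is (-5, -3)–(5, 0) with squared distance 109. The circle on this segment as diameter has centre (0, -1.5) and r² = 109/4 = 27.25.
Check (2, 0): distance² to centre = 6.25 ≤ 27.25, so it lies inside.
All remaining points lie in this disk, and no smaller disk contains both endpoints, so this is the minimum enclosing circle.
The points at distance exactly r from the centre are (-5, -3), (5, 0) — 2 points.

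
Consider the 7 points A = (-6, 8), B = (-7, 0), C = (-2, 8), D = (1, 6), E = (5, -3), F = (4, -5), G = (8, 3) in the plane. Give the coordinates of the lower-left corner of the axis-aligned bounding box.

(-7, -5)

x-range [-7, 8], y-range [-5, 8].
The lower-left corner is (-7, -5).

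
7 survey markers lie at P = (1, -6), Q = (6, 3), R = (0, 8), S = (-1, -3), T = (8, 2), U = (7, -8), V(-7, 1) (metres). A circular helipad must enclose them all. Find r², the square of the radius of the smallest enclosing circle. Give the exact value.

84485/1058

A smallest enclosing disk is always determined by at most three of the input points on its boundary.
The minimum enclosing circle is determined by three boundary points: R, U, V.
Their circumcentre is (81/46, -35/46) with r² = 84485/1058.
The farthest remaining point T is at distance² 49249/1058 ≤ 84485/1058.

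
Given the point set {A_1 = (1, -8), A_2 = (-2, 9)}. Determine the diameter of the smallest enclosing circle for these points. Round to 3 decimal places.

The smallest circle enclosing two points has them as diameter endpoints.
Centre = midpoint = (-0.5, 0.5); r² = |A_1A_2|²/4 = 298/4 = 74.5.
Diameter = 2r = 2√(74.5) ≈ 17.263.

17.263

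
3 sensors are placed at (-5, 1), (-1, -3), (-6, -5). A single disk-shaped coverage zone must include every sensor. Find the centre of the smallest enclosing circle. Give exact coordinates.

(-59/14, -31/14)

Call the three points A, B, C in the order given.
Side lengths²: AB² = 32, AC² = 37, BC² = 29.
Since AC² = 37 < 32 + 29 = 61, the triangle is acute, so the smallest enclosing circle is the circumcircle.
Circumcentre = (-59/14, -31/14), r² = 1073/98.
Centre = (-59/14, -31/14).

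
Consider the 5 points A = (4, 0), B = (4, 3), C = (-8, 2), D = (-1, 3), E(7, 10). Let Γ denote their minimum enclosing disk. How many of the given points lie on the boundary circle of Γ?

2

A smallest enclosing disk is always determined by at most three of the input points on its boundary.
The farthest pair is C–E with squared distance 289. The circle on this segment as diameter has centre (-0.5, 6) and r² = 289/4 = 72.25.
Check A: distance² to centre = 56.25 ≤ 72.25, so it lies inside.
All remaining points lie in this disk, and no smaller disk contains both endpoints, so this is the minimum enclosing circle.
The points at distance exactly r from the centre are C, E — 2 points.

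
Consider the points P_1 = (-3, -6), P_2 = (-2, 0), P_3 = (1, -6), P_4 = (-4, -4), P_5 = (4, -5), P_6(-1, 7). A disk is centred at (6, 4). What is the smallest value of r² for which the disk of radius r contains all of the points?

181

The required radius is the distance from (6, 4) to the farthest point.
Squared distances: 181, 80, 125, 164, 85, 58.
Maximum is 181, attained at P_1.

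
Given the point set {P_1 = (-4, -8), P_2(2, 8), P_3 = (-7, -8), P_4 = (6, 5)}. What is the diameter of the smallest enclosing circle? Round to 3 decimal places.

The minimum enclosing circle is determined by three boundary points: P_2, P_3, P_4.
Their circumcentre is (-19/14, -9/14) with r² = 8425/98.
The farthest remaining point P_1 is at distance² 5989/98 ≤ 8425/98.
Diameter = 2r = 2√(8425/98) ≈ 18.544.

18.544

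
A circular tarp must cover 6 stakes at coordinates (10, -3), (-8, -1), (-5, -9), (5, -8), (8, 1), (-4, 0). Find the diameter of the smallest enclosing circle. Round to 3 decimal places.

18.115

The minimum enclosing circle is determined by three boundary points: (10, -3), (-8, -1), (-5, -9).
Their circumcentre is (45/46, -101/46) with r² = 86797/1058.
The farthest remaining point (8, 1) is at distance² 62969/1058 ≤ 86797/1058.
Diameter = 2r = 2√(86797/1058) ≈ 18.115.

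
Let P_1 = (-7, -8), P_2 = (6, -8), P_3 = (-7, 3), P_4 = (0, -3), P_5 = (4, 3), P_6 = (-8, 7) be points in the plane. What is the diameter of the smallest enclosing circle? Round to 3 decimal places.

20.518

A smallest enclosing disk is always determined by at most three of the input points on its boundary.
The farthest pair is P_2–P_6 with squared distance 421. The circle on this segment as diameter has centre (-1, -0.5) and r² = 421/4 = 105.25.
Check P_1: distance² to centre = 92.25 ≤ 105.25, so it lies inside.
All remaining points lie in this disk, and no smaller disk contains both endpoints, so this is the minimum enclosing circle.
Diameter = 2r = 2√(105.25) ≈ 20.518.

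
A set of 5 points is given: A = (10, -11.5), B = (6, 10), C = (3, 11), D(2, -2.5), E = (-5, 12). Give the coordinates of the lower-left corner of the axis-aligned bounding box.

(-5, -11.5)

x-range [-5, 10], y-range [-11.5, 12].
The lower-left corner is (-5, -11.5).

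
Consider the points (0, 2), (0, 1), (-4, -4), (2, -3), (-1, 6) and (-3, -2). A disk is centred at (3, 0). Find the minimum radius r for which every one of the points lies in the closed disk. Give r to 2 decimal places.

8.06

The required radius is the distance from (3, 0) to the farthest point.
Squared distances: 13, 10, 65, 10, 52, 40.
Maximum is 65, attained at (-4, -4).
r = √65 ≈ 8.06.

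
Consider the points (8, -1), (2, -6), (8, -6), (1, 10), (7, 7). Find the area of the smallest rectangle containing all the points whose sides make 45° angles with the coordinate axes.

207

In coordinates u = x + y, v = x − y the rectangle is axis-aligned; the map (x,y)→(u,v) scales areas by 2.
u-values: 7, -4, 2, 11, 14; range = 14 − (-4) = 18.
v-values: 9, 8, 14, -9, 0; range = 14 − (-9) = 23.
Area = (18 × 23) / 2 = 207.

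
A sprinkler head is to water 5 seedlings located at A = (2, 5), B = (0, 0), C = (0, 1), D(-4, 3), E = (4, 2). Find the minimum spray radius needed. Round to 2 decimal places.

4.03

The farthest pair is D–E with squared distance 65. The circle on this segment as diameter has centre (0, 2.5) and r² = 65/4 = 16.25.
Check A: distance² to centre = 10.25 ≤ 16.25, so it lies inside.
All remaining points lie in this disk, and no smaller disk contains both endpoints, so this is the minimum enclosing circle.
r = √(16.25) ≈ 4.03.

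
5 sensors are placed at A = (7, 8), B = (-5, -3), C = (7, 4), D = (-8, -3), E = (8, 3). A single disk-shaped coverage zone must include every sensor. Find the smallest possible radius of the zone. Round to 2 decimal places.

A smallest enclosing disk is always determined by at most three of the input points on its boundary.
The farthest pair is A–D with squared distance 346. The circle on this segment as diameter has centre (-0.5, 2.5) and r² = 346/4 = 86.5.
Check B: distance² to centre = 50.5 ≤ 86.5, so it lies inside.
All remaining points lie in this disk, and no smaller disk contains both endpoints, so this is the minimum enclosing circle.
r = √(86.5) ≈ 9.30.

9.30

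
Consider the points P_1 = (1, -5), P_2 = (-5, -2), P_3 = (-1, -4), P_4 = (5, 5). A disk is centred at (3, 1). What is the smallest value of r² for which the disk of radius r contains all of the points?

The required radius is the distance from (3, 1) to the farthest point.
Squared distances: 40, 73, 41, 20.
Maximum is 73, attained at P_2.

73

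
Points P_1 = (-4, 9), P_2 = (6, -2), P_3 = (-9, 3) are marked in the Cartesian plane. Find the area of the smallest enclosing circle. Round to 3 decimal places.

200.150

Side lengths²: P_1P_2² = 221, P_1P_3² = 61, P_2P_3² = 250.
Since P_2P_3² = 250 < 221 + 61 = 282, the triangle is acute, so the smallest enclosing circle is the circumcircle.
Circumcentre = (-53/46, 71/46), r² = 67405/1058.
Area = π·r² = π·67405/1058 ≈ 200.150.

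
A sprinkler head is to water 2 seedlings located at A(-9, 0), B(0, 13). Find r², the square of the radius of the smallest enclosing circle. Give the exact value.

62.5

The smallest circle enclosing two points has them as diameter endpoints.
Centre = midpoint = (-4.5, 6.5); r² = |AB|²/4 = 250/4 = 62.5.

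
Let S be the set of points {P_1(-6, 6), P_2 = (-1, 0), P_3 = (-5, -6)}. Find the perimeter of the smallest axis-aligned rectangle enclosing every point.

Width = max x − min x = -1 − (-6) = 5.
Height = max y − min y = 6 − (-6) = 12.
Perimeter = 2(5 + 12) = 34.

34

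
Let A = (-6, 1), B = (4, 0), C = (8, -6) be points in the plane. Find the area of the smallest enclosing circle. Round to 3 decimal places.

Side lengths²: AB² = 101, AC² = 245, BC² = 52.
Since AC² = 245 ≥ 101 + 52 = 153, the angle opposite AC is not acute, so the smallest enclosing circle has AC as diameter.
Centre = midpoint of AC = (1, -2.5), r² = 245/4 = 61.25.
Area = π·r² = π·61.25 ≈ 192.423.

192.423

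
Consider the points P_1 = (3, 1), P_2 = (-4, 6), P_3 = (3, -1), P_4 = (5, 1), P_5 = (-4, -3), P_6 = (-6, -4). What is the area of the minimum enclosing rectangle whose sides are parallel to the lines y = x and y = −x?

112

In coordinates u = x + y, v = x − y the rectangle is axis-aligned; the map (x,y)→(u,v) scales areas by 2.
u-values: 4, 2, 2, 6, -7, -10; range = 6 − (-10) = 16.
v-values: 2, -10, 4, 4, -1, -2; range = 4 − (-10) = 14.
Area = (16 × 14) / 2 = 112.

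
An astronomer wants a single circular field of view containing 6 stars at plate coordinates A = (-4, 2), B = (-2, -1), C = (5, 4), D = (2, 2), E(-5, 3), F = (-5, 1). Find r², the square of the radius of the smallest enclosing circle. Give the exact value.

27.25

By Welzl's lemma the MEC is supported by two points (diametrically opposite) or three points (on a circumcircle).
The farthest pair is C–F with squared distance 109. The circle on this segment as diameter has centre (0, 2.5) and r² = 109/4 = 27.25.
Check A: distance² to centre = 16.25 ≤ 27.25, so it lies inside.
All remaining points lie in this disk, and no smaller disk contains both endpoints, so this is the minimum enclosing circle.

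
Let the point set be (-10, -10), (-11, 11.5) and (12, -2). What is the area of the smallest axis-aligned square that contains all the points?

The bounding box has width 23 and height 21.5.
An axis-aligned square enclosing the set must have side ≥ max(width, height).
So the minimum side is max(23, 21.5) = 23.
Area = 23² = 529.

529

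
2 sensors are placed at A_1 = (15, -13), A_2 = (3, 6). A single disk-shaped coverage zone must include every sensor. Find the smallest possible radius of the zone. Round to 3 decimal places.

11.236

The smallest circle enclosing two points has them as diameter endpoints.
Centre = midpoint = (9, -3.5); r² = |A_1A_2|²/4 = 505/4 = 126.25.
r = √(126.25) ≈ 11.236.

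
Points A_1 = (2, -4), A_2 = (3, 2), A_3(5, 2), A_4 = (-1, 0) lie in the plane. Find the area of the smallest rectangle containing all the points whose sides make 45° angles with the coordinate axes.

In coordinates u = x + y, v = x − y the rectangle is axis-aligned; the map (x,y)→(u,v) scales areas by 2.
u-values: -2, 5, 7, -1; range = 7 − (-2) = 9.
v-values: 6, 1, 3, -1; range = 6 − (-1) = 7.
Area = (9 × 7) / 2 = 31.5.

31.5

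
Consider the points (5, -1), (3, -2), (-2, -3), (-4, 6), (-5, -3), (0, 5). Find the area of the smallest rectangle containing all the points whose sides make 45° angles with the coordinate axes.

104

In coordinates u = x + y, v = x − y the rectangle is axis-aligned; the map (x,y)→(u,v) scales areas by 2.
u-values: 4, 1, -5, 2, -8, 5; range = 5 − (-8) = 13.
v-values: 6, 5, 1, -10, -2, -5; range = 6 − (-10) = 16.
Area = (13 × 16) / 2 = 104.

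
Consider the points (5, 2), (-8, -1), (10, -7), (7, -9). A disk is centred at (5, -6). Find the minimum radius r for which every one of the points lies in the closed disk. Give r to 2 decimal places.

The required radius is the distance from (5, -6) to the farthest point.
Squared distances: 64, 194, 26, 13.
Maximum is 194, attained at (-8, -1).
r = √194 ≈ 13.93.

13.93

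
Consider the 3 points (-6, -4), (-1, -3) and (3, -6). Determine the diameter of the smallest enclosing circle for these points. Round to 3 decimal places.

9.220

Call the three points A, B, C in the order given.
Side lengths²: AB² = 26, AC² = 85, BC² = 25.
Since AC² = 85 ≥ 26 + 25 = 51, the angle opposite AC is not acute, so the smallest enclosing circle has AC as diameter.
Centre = midpoint of AC = (-1.5, -5), r² = 85/4 = 21.25.
Diameter = 2r = 2√(21.25) ≈ 9.220.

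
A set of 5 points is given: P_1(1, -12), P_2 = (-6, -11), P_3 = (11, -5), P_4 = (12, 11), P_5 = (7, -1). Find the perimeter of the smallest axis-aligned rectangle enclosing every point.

Width = max x − min x = 12 − (-6) = 18.
Height = max y − min y = 11 − (-12) = 23.
Perimeter = 2(18 + 23) = 82.

82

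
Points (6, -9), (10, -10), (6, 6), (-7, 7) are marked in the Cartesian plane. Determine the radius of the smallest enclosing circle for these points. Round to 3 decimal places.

The minimum enclosing circle of a finite set is fixed by two of the points (as a diameter) or three (as a circumcircle).
The farthest pair is (10, -10)–(-7, 7) with squared distance 578. The circle on this segment as diameter has centre (1.5, -1.5) and r² = 578/4 = 144.5.
Check (6, -9): distance² to centre = 76.5 ≤ 144.5, so it lies inside.
All remaining points lie in this disk, and no smaller disk contains both endpoints, so this is the minimum enclosing circle.
r = √(144.5) ≈ 12.021.

12.021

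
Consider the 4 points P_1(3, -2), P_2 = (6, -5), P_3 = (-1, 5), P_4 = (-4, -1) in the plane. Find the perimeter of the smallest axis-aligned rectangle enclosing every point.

Width = max x − min x = 6 − (-4) = 10.
Height = max y − min y = 5 − (-5) = 10.
Perimeter = 2(10 + 10) = 40.

40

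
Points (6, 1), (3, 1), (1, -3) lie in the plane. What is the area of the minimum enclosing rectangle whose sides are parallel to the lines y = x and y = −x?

13.5

In coordinates u = x + y, v = x − y the rectangle is axis-aligned; the map (x,y)→(u,v) scales areas by 2.
u-values: 7, 4, -2; range = 7 − (-2) = 9.
v-values: 5, 2, 4; range = 5 − 2 = 3.
Area = (9 × 3) / 2 = 13.5.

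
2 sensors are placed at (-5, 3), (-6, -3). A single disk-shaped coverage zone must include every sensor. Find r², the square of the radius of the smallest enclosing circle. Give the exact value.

The smallest circle enclosing two points has them as diameter endpoints.
Centre = midpoint = (-5.5, 0); r² = |(-5, 3)−(-6, -3)|²/4 = 37/4 = 9.25.

9.25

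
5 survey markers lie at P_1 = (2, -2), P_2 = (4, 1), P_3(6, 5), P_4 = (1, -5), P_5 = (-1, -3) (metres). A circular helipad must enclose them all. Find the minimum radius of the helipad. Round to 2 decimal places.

The minimum enclosing circle of a finite set is fixed by two of the points (as a diameter) or three (as a circumcircle).
The farthest pair is P_3–P_4 with squared distance 125. The circle on this segment as diameter has centre (3.5, 0) and r² = 125/4 = 31.25.
Check P_1: distance² to centre = 6.25 ≤ 31.25, so it lies inside.
All remaining points lie in this disk, and no smaller disk contains both endpoints, so this is the minimum enclosing circle.
r = √(31.25) ≈ 5.59.

5.59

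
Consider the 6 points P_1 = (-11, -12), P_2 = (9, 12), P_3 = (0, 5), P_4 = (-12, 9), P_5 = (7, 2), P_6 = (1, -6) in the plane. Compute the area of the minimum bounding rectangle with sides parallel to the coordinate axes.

x ranges over [-12, 9], width 21.
y ranges over [-12, 12], height 24.
Area = 21 × 24 = 504.

504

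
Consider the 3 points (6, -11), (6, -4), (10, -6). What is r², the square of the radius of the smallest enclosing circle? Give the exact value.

Call the three points A, B, C in the order given.
Side lengths²: AB² = 49, AC² = 41, BC² = 20.
Since AB² = 49 < 41 + 20 = 61, the triangle is acute, so the smallest enclosing circle is the circumcircle.
Circumcentre = (6.75, -7.5), r² = 12.8125.

12.8125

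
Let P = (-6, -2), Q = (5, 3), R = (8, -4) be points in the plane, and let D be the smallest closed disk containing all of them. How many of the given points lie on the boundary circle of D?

Side lengths²: PQ² = 146, PR² = 200, QR² = 58.
Since PR² = 200 < 146 + 58 = 204, the triangle is acute, so the smallest enclosing circle is the circumcircle.
Circumcentre = (47/46, -131/46), r² = 52925/1058.
The points at distance exactly r from the centre are P, Q, R — 3 points.

3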